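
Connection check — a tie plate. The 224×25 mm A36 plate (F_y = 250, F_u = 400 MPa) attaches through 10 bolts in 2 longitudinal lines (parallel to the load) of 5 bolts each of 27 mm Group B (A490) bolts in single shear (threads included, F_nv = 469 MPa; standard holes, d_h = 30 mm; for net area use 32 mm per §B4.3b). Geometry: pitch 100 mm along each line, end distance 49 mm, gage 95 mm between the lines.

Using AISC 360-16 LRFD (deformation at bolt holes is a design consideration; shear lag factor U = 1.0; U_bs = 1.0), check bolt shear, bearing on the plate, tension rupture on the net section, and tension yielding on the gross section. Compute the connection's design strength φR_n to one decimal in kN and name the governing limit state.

1200.0 kN (net-section rupture governs)

Bolt shear: A_b = π(27)²/4 = 572.56 mm². φR_n = 0.75 × 469 × 572.56 × 10 × 1 = 2014.0 kN.
Bearing (25 mm plate, F_u = 400 MPa): end bolts L_c = 49 − 30/2 = 34, R_n = min(1.2×34×25×400, 2.4×27×25×400) = 408 kN/bolt; interior L_c = 100 − 30 = 70, R_n = 648 kN/bolt. φR_n = 0.75 × (2×408 + 8×648) = 4500.0 kN.
Tension rupture (net): A_n = (224 − 2×32)×25 = 4000 mm² (U = 1.0, A_e = A_n). φR_n = 0.75 × 400 × 4000 = 1200.0 kN.
Tension yield (gross): A_g = 224×25 = 5600 mm². φR_n = 0.90 × 250 × 5600 = 1260.0 kN.
Governing: min(2014.0, 4500.0, 1200.0, 1260.0) = 1200.0 kN → net-section rupture.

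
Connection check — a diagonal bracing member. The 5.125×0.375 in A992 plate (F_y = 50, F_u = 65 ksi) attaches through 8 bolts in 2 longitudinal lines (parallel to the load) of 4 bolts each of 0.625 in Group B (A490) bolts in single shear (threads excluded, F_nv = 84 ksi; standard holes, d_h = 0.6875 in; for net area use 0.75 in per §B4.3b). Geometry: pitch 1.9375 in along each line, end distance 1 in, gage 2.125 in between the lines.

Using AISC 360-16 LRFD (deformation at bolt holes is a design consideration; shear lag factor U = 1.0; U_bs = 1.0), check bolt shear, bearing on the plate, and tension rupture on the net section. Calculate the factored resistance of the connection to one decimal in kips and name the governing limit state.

66.3 kips (net-section rupture governs)

Bolt shear: A_b = π(0.625)²/4 = 0.3068 in². φR_n = 0.75 × 84 × 0.3068 × 8 × 1 = 154.6 kips.
Bearing (0.375 in plate, F_u = 65 ksi): end bolts L_c = 1 − 0.6875/2 = 0.65625, R_n = min(1.2×0.65625×0.375×65, 2.4×0.625×0.375×65) = 19.195 kips/bolt; interior L_c = 1.9375 − 0.6875 = 1.25, R_n = 36.563 kips/bolt. φR_n = 0.75 × (2×19.195 + 6×36.563) = 193.3 kips.
Tension rupture (net): A_n = (5.125 − 2×0.75)×0.375 = 1.3594 in² (U = 1.0, A_e = A_n). φR_n = 0.75 × 65 × 1.3594 = 66.3 kips.
Governing: min(154.6, 193.3, 66.3) = 66.3 kips → net-section rupture.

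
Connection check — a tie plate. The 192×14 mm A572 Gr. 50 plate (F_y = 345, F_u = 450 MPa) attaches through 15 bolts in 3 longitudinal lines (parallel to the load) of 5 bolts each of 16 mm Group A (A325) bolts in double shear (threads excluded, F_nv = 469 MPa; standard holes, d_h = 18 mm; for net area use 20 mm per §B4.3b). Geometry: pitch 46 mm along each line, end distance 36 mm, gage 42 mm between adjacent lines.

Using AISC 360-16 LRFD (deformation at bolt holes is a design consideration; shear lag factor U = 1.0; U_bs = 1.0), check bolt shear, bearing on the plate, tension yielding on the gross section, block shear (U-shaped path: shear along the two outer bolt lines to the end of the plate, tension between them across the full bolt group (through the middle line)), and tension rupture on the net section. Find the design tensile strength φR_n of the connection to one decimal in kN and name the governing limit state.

Bolt shear: A_b = π(16)²/4 = 201.06 mm². φR_n = 0.75 × 469 × 201.06 × 15 × 2 = 2121.7 kN.
Bearing (14 mm plate, F_u = 450 MPa): end bolts L_c = 36 − 18/2 = 27, R_n = min(1.2×27×14×450, 2.4×16×14×450) = 204.12 kN/bolt; interior L_c = 46 − 18 = 28, R_n = 211.68 kN/bolt. φR_n = 0.75 × (3×204.12 + 12×211.68) = 2364.4 kN.
Tension yield (gross): A_g = 192×14 = 2688 mm². φR_n = 0.90 × 345 × 2688 = 834.6 kN.
Block shear: shear path 2×[36+4×46] = 2×220 mm, A_gv = 6160, A_nv = 2×(220 − 4.5×20)×14 = 3640 mm²; tension across gage: (84 − 2×20)×14 = 616 mm². R_n = min(0.6×450×3640, 0.6×345×6160) + 1.0×450×616 = min(982.8, 1275.1) + 277.2 = 1260 kN. φR_n = 0.75 × 1260 = 945.0 kN.
Tension rupture (net): A_n = (192 − 3×20)×14 = 1848 mm² (U = 1.0, A_e = A_n). φR_n = 0.75 × 450 × 1848 = 623.7 kN.
Governing: min(2121.7, 2364.4, 834.6, 945.0, 623.7) = 623.7 kN → net-section rupture.

623.7 kN (net-section rupture governs)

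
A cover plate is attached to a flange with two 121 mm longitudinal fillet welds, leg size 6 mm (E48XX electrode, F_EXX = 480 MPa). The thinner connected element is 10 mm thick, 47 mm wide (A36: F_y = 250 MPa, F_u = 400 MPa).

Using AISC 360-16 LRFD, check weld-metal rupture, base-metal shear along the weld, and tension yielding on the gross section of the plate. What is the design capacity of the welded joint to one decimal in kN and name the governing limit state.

Weld metal: throat = 0.707×6 = 4.242 mm, L = 2×121 = 242 mm. φR_n = 0.75 × 0.6 × 480 × 4.242 × 242 = 221.7 kN.
Base metal shear (10 mm plate): yield φR_n = 1.0×0.6×250×10×242 = 363.0 kN; rupture φR_n = 0.75×0.6×400×10×242 = 435.6 kN; take 363.0 kN (yield).
Tension yield (gross): A_g = 47×10 = 470 mm². φR_n = 0.90 × 250 × 470 = 105.8 kN.
Governing: min(221.7, 363.0, 105.8) = 105.8 kN → gross-section yield.

105.8 kN (gross-section yield governs)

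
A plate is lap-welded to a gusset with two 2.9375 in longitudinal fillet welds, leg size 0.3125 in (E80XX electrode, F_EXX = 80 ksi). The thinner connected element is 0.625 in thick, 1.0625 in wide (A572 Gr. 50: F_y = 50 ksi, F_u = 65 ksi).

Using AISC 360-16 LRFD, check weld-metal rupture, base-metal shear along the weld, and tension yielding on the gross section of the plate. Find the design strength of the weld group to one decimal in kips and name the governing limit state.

Weld metal: throat = 0.707×0.3125 = 0.22094 in, L = 2×2.9375 = 5.875 in. φR_n = 0.75 × 0.6 × 80 × 0.22094 × 5.875 = 46.7 kips.
Base metal shear (0.625 in plate): yield φR_n = 1.0×0.6×50×0.625×5.875 = 110.2 kips; rupture φR_n = 0.75×0.6×65×0.625×5.875 = 107.4 kips; take 107.4 kips (rupture).
Tension yield (gross): A_g = 1.0625×0.625 = 0.66406 in². φR_n = 0.90 × 50 × 0.66406 = 29.9 kips.
Governing: min(46.7, 107.4, 29.9) = 29.9 kips → gross-section yield.

29.9 kips (gross-section yield governs)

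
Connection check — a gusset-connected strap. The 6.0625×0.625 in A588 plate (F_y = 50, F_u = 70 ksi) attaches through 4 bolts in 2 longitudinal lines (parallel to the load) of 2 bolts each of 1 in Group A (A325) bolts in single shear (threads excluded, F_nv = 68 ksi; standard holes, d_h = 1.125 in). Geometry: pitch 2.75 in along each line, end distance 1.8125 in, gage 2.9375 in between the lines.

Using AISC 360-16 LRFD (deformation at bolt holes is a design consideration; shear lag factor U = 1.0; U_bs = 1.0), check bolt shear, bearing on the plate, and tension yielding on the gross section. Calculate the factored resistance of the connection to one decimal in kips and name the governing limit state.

Bolt shear: A_b = π(1)²/4 = 0.7854 in². φR_n = 0.75 × 68 × 0.7854 × 4 × 1 = 160.2 kips.
Bearing (0.625 in plate, F_u = 70 ksi): end bolts L_c = 1.8125 − 1.125/2 = 1.25, R_n = min(1.2×1.25×0.625×70, 2.4×1×0.625×70) = 65.625 kips/bolt; interior L_c = 2.75 − 1.125 = 1.625, R_n = 85.313 kips/bolt. φR_n = 0.75 × (2×65.625 + 2×85.313) = 226.4 kips.
Tension yield (gross): A_g = 6.0625×0.625 = 3.7891 in². φR_n = 0.90 × 50 × 3.7891 = 170.5 kips.
Governing: min(160.2, 226.4, 170.5) = 160.2 kips → bolt shear.

160.2 kips (bolt shear governs)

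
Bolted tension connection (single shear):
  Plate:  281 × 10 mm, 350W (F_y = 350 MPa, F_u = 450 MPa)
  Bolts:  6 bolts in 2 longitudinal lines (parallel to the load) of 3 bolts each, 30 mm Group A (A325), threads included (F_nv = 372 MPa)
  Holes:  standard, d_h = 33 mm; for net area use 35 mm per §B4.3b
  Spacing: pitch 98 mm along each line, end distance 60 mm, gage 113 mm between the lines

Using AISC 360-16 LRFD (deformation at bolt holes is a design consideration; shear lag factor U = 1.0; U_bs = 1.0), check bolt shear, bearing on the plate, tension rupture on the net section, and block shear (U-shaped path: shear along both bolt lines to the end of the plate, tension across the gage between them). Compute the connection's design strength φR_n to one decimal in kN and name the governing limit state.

712.1 kN (net-section rupture governs)

Bolt shear: A_b = π(30)²/4 = 706.86 mm². φR_n = 0.75 × 372 × 706.86 × 6 × 1 = 1183.3 kN.
Bearing (10 mm plate, F_u = 450 MPa): end bolts L_c = 60 − 33/2 = 43.5, R_n = min(1.2×43.5×10×450, 2.4×30×10×450) = 234.9 kN/bolt; interior L_c = 98 − 33 = 65, R_n = 324 kN/bolt. φR_n = 0.75 × (2×234.9 + 4×324) = 1324.4 kN.
Tension rupture (net): A_n = (281 − 2×35)×10 = 2110 mm² (U = 1.0, A_e = A_n). φR_n = 0.75 × 450 × 2110 = 712.1 kN.
Block shear: shear path 2×[60+2×98] = 2×256 mm, A_gv = 5120, A_nv = 2×(256 − 2.5×35)×10 = 3370 mm²; tension across gage: (113 − 1×35)×10 = 780 mm². R_n = min(0.6×450×3370, 0.6×350×5120) + 1.0×450×780 = min(909.9, 1075.2) + 351 = 1260.9 kN. φR_n = 0.75 × 1260.9 = 945.7 kN.
Governing: min(1183.3, 1324.4, 712.1, 945.7) = 712.1 kN → net-section rupture.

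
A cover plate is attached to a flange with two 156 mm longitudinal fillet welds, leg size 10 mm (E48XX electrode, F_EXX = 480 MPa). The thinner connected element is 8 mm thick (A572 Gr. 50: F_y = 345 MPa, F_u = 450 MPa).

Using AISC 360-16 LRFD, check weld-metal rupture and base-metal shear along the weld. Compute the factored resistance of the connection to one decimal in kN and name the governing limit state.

476.5 kN (weld metal governs)

Weld metal: throat = 0.707×10 = 7.07 mm, L = 2×156 = 312 mm. φR_n = 0.75 × 0.6 × 480 × 7.07 × 312 = 476.5 kN.
Base metal shear (8 mm plate): yield φR_n = 1.0×0.6×345×8×312 = 516.7 kN; rupture φR_n = 0.75×0.6×450×8×312 = 505.4 kN; take 505.4 kN (rupture).
Governing: min(476.5, 505.4) = 476.5 kN → weld metal.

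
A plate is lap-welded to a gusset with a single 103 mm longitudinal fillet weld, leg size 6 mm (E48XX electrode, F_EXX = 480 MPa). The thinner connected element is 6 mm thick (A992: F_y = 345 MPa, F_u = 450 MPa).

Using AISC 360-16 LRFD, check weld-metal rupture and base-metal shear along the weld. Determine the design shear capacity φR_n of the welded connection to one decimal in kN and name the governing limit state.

94.4 kN (weld metal governs)

Weld metal: throat = 0.707×6 = 4.242 mm, L = 103 mm. φR_n = 0.75 × 0.6 × 480 × 4.242 × 103 = 94.4 kN.
Base metal shear (6 mm plate): yield φR_n = 1.0×0.6×345×6×103 = 127.9 kN; rupture φR_n = 0.75×0.6×450×6×103 = 125.1 kN; take 125.1 kN (rupture).
Governing: min(94.4, 125.1) = 94.4 kN → weld metal.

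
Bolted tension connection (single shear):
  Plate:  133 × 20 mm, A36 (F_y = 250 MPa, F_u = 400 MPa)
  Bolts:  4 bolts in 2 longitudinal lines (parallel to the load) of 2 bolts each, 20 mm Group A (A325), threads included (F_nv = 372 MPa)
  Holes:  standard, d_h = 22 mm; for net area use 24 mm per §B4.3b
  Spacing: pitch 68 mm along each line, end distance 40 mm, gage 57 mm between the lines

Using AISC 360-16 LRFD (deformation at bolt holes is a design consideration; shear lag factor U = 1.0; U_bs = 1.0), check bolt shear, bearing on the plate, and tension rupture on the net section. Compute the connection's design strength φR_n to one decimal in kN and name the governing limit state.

350.6 kN (bolt shear governs)

Bolt shear: A_b = π(20)²/4 = 314.16 mm². φR_n = 0.75 × 372 × 314.16 × 4 × 1 = 350.6 kN.
Bearing (20 mm plate, F_u = 400 MPa): end bolts L_c = 40 − 22/2 = 29, R_n = min(1.2×29×20×400, 2.4×20×20×400) = 278.4 kN/bolt; interior L_c = 68 − 22 = 46, R_n = 384 kN/bolt. φR_n = 0.75 × (2×278.4 + 2×384) = 993.6 kN.
Tension rupture (net): A_n = (133 − 2×24)×20 = 1700 mm² (U = 1.0, A_e = A_n). φR_n = 0.75 × 400 × 1700 = 510.0 kN.
Governing: min(350.6, 993.6, 510.0) = 350.6 kN → bolt shear.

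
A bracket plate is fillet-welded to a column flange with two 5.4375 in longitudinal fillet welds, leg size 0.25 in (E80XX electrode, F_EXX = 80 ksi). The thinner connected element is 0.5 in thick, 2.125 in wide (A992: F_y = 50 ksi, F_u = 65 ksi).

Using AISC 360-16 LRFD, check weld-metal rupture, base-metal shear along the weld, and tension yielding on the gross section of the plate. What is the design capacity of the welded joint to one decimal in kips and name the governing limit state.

Weld metal: throat = 0.707×0.25 = 0.17675 in, L = 2×5.4375 = 10.875 in. φR_n = 0.75 × 0.6 × 80 × 0.17675 × 10.875 = 69.2 kips.
Base metal shear (0.5 in plate): yield φR_n = 1.0×0.6×50×0.5×10.875 = 163.1 kips; rupture φR_n = 0.75×0.6×65×0.5×10.875 = 159.0 kips; take 159.0 kips (rupture).
Tension yield (gross): A_g = 2.125×0.5 = 1.0625 in². φR_n = 0.90 × 50 × 1.0625 = 47.8 kips.
Governing: min(69.2, 159.0, 47.8) = 47.8 kips → gross-section yield.

47.8 kips (gross-section yield governs)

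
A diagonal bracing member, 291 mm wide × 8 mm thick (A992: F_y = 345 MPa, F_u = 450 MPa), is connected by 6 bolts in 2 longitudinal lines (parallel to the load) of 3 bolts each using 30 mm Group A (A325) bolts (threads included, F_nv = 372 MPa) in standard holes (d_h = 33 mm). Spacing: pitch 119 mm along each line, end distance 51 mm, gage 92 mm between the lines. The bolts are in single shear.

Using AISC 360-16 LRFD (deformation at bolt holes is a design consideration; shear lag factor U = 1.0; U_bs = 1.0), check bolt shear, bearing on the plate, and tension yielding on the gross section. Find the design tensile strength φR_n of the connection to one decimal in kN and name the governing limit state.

Bolt shear: A_b = π(30)²/4 = 706.86 mm². φR_n = 0.75 × 372 × 706.86 × 6 × 1 = 1183.3 kN.
Bearing (8 mm plate, F_u = 450 MPa): end bolts L_c = 51 − 33/2 = 34.5, R_n = min(1.2×34.5×8×450, 2.4×30×8×450) = 149.04 kN/bolt; interior L_c = 119 − 33 = 86, R_n = 259.2 kN/bolt. φR_n = 0.75 × (2×149.04 + 4×259.2) = 1001.2 kN.
Tension yield (gross): A_g = 291×8 = 2328 mm². φR_n = 0.90 × 345 × 2328 = 722.8 kN.
Governing: min(1183.3, 1001.2, 722.8) = 722.8 kN → gross-section yield.

722.8 kN (gross-section yield governs)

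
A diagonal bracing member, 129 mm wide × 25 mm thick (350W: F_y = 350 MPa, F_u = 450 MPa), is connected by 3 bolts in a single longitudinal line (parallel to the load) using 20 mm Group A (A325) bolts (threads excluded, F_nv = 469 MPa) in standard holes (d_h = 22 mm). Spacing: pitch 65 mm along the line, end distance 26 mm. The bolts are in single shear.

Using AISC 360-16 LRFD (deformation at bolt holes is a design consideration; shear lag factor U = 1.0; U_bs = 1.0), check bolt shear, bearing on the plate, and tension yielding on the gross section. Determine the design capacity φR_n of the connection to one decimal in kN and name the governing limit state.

Bolt shear: A_b = π(20)²/4 = 314.16 mm². φR_n = 0.75 × 469 × 314.16 × 3 × 1 = 331.5 kN.
Bearing (25 mm plate, F_u = 450 MPa): end bolts L_c = 26 − 22/2 = 15, R_n = min(1.2×15×25×450, 2.4×20×25×450) = 202.5 kN/bolt; interior L_c = 65 − 22 = 43, R_n = 540 kN/bolt. φR_n = 0.75 × (1×202.5 + 2×540) = 961.9 kN.
Tension yield (gross): A_g = 129×25 = 3225 mm². φR_n = 0.90 × 350 × 3225 = 1015.9 kN.
Governing: min(331.5, 961.9, 1015.9) = 331.5 kN → bolt shear.

331.5 kN (bolt shear governs)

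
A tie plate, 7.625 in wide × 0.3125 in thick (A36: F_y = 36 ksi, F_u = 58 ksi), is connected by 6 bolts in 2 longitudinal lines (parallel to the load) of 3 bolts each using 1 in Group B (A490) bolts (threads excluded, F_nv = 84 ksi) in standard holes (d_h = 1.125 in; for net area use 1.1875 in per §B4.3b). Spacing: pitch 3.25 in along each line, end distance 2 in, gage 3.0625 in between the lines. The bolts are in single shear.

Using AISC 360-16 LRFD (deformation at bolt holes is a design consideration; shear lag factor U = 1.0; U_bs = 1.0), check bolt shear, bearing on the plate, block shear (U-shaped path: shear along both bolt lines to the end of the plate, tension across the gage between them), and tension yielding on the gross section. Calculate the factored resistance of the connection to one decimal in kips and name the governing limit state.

77.2 kips (gross-section yield governs)

Bolt shear: A_b = π(1)²/4 = 0.7854 in². φR_n = 0.75 × 84 × 0.7854 × 6 × 1 = 296.9 kips.
Bearing (0.3125 in plate, F_u = 58 ksi): end bolts L_c = 2 − 1.125/2 = 1.4375, R_n = min(1.2×1.4375×0.3125×58, 2.4×1×0.3125×58) = 31.266 kips/bolt; interior L_c = 3.25 − 1.125 = 2.125, R_n = 43.5 kips/bolt. φR_n = 0.75 × (2×31.266 + 4×43.5) = 177.4 kips.
Block shear: shear path 2×[2+2×3.25] = 2×8.5 in, A_gv = 5.3125, A_nv = 2×(8.5 − 2.5×1.1875)×0.3125 = 3.457 in²; tension across gage: (3.0625 − 1×1.1875)×0.3125 = 0.58594 in². R_n = min(0.6×58×3.457, 0.6×36×5.3125) + 1.0×58×0.58594 = min(120.3, 114.75) + 33.985 = 148.74 kips. φR_n = 0.75 × 148.74 = 111.6 kips.
Tension yield (gross): A_g = 7.625×0.3125 = 2.3828 in². φR_n = 0.90 × 36 × 2.3828 = 77.2 kips.
Governing: min(296.9, 177.4, 111.6, 77.2) = 77.2 kips → gross-section yield.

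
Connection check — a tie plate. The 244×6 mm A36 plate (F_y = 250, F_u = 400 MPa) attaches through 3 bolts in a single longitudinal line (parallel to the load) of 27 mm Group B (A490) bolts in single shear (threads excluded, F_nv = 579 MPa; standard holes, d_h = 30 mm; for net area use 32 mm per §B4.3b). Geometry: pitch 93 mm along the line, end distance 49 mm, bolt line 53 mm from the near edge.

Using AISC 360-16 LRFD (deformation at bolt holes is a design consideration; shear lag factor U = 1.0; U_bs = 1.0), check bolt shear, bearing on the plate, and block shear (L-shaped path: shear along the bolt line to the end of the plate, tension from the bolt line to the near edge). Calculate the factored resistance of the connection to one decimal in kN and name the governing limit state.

Bolt shear: A_b = π(27)²/4 = 572.56 mm². φR_n = 0.75 × 579 × 572.56 × 3 × 1 = 745.9 kN.
Bearing (6 mm plate, F_u = 400 MPa): end bolts L_c = 49 − 30/2 = 34, R_n = min(1.2×34×6×400, 2.4×27×6×400) = 97.92 kN/bolt; interior L_c = 93 − 30 = 63, R_n = 155.52 kN/bolt. φR_n = 0.75 × (1×97.92 + 2×155.52) = 306.7 kN.
Block shear: shear path 1×[49+2×93] = 1×235 mm, A_gv = 1410, A_nv = 1×(235 − 2.5×32)×6 = 930 mm²; tension to near edge: (53 − 0.5×32)×6 = 222 mm². R_n = min(0.6×400×930, 0.6×250×1410) + 1.0×400×222 = min(223.2, 211.5) + 88.8 = 300.3 kN. φR_n = 0.75 × 300.3 = 225.2 kN.
Governing: min(745.9, 306.7, 225.2) = 225.2 kN → block shear.

225.2 kN (block shear governs)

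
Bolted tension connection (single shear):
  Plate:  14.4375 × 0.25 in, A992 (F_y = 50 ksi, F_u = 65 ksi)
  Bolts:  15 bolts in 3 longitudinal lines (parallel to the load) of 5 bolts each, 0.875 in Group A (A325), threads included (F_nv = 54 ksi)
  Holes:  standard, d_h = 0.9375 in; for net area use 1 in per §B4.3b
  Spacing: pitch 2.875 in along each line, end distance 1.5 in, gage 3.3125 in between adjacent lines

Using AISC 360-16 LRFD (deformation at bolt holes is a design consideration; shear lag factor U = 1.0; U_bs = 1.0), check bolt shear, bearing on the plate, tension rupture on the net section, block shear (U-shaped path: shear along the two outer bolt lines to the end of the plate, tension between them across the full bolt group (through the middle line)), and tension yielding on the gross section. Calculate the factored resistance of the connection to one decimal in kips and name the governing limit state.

Bolt shear: A_b = π(0.875)²/4 = 0.60132 in². φR_n = 0.75 × 54 × 0.60132 × 15 × 1 = 365.3 kips.
Bearing (0.25 in plate, F_u = 65 ksi): end bolts L_c = 1.5 − 0.9375/2 = 1.03125, R_n = min(1.2×1.03125×0.25×65, 2.4×0.875×0.25×65) = 20.109 kips/bolt; interior L_c = 2.875 − 0.9375 = 1.9375, R_n = 34.125 kips/bolt. φR_n = 0.75 × (3×20.109 + 12×34.125) = 352.4 kips.
Tension rupture (net): A_n = (14.4375 − 3×1)×0.25 = 2.8594 in² (U = 1.0, A_e = A_n). φR_n = 0.75 × 65 × 2.8594 = 139.4 kips.
Block shear: shear path 2×[1.5+4×2.875] = 2×13 in, A_gv = 6.5, A_nv = 2×(13 − 4.5×1)×0.25 = 4.25 in²; tension across gage: (6.625 − 2×1)×0.25 = 1.1563 in². R_n = min(0.6×65×4.25, 0.6×50×6.5) + 1.0×65×1.1563 = min(165.75, 195) + 75.16 = 240.91 kips. φR_n = 0.75 × 240.91 = 180.7 kips.
Tension yield (gross): A_g = 14.4375×0.25 = 3.6094 in². φR_n = 0.90 × 50 × 3.6094 = 162.4 kips.
Governing: min(365.3, 352.4, 139.4, 180.7, 162.4) = 139.4 kips → net-section rupture.

139.4 kips (net-section rupture governs)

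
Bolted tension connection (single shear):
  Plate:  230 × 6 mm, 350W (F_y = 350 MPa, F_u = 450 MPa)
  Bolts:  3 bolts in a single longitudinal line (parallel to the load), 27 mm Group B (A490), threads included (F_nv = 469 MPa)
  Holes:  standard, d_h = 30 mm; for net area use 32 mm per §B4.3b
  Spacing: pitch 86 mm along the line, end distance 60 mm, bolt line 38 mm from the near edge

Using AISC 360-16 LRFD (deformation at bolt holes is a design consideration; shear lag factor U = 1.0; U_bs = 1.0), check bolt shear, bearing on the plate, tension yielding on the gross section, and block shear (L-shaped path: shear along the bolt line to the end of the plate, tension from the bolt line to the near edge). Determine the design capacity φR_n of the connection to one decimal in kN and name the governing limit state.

229.2 kN (block shear governs)

Bolt shear: A_b = π(27)²/4 = 572.56 mm². φR_n = 0.75 × 469 × 572.56 × 3 × 1 = 604.2 kN.
Bearing (6 mm plate, F_u = 450 MPa): end bolts L_c = 60 − 30/2 = 45, R_n = min(1.2×45×6×450, 2.4×27×6×450) = 145.8 kN/bolt; interior L_c = 86 − 30 = 56, R_n = 174.96 kN/bolt. φR_n = 0.75 × (1×145.8 + 2×174.96) = 371.8 kN.
Tension yield (gross): A_g = 230×6 = 1380 mm². φR_n = 0.90 × 350 × 1380 = 434.7 kN.
Block shear: shear path 1×[60+2×86] = 1×232 mm, A_gv = 1392, A_nv = 1×(232 − 2.5×32)×6 = 912 mm²; tension to near edge: (38 − 0.5×32)×6 = 132 mm². R_n = min(0.6×450×912, 0.6×350×1392) + 1.0×450×132 = min(246.24, 292.32) + 59.4 = 305.64 kN. φR_n = 0.75 × 305.64 = 229.2 kN.
Governing: min(604.2, 371.8, 434.7, 229.2) = 229.2 kN → block shear.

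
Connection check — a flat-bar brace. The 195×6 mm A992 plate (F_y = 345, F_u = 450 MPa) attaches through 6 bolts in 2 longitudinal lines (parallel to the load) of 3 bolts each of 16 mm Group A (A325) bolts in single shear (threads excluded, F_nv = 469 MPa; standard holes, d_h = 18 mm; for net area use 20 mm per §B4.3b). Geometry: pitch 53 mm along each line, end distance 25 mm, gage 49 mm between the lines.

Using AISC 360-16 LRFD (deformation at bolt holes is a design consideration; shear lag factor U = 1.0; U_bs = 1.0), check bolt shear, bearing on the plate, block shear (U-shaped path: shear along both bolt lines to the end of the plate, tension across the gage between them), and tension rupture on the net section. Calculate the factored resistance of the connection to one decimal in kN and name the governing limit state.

255.6 kN (block shear governs)

Bolt shear: A_b = π(16)²/4 = 201.06 mm². φR_n = 0.75 × 469 × 201.06 × 6 × 1 = 424.3 kN.
Bearing (6 mm plate, F_u = 450 MPa): end bolts L_c = 25 − 18/2 = 16, R_n = min(1.2×16×6×450, 2.4×16×6×450) = 51.84 kN/bolt; interior L_c = 53 − 18 = 35, R_n = 103.68 kN/bolt. φR_n = 0.75 × (2×51.84 + 4×103.68) = 388.8 kN.
Block shear: shear path 2×[25+2×53] = 2×131 mm, A_gv = 1572, A_nv = 2×(131 − 2.5×20)×6 = 972 mm²; tension across gage: (49 − 1×20)×6 = 174 mm². R_n = min(0.6×450×972, 0.6×345×1572) + 1.0×450×174 = min(262.44, 325.4) + 78.3 = 340.74 kN. φR_n = 0.75 × 340.74 = 255.6 kN.
Tension rupture (net): A_n = (195 − 2×20)×6 = 930 mm² (U = 1.0, A_e = A_n). φR_n = 0.75 × 450 × 930 = 313.9 kN.
Governing: min(424.3, 388.8, 255.6, 313.9) = 255.6 kN → block shear.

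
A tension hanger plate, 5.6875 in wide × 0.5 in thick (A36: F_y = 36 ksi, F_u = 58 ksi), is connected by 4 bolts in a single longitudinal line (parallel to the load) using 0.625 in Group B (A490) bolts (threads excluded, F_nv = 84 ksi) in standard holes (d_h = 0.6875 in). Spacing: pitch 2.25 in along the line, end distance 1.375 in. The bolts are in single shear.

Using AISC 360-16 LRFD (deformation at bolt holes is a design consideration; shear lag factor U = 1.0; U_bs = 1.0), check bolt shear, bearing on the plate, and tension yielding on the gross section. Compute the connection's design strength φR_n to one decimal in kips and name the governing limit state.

77.3 kips (bolt shear governs)

Bolt shear: A_b = π(0.625)²/4 = 0.3068 in². φR_n = 0.75 × 84 × 0.3068 × 4 × 1 = 77.3 kips.
Bearing (0.5 in plate, F_u = 58 ksi): end bolts L_c = 1.375 − 0.6875/2 = 1.03125, R_n = min(1.2×1.03125×0.5×58, 2.4×0.625×0.5×58) = 35.888 kips/bolt; interior L_c = 2.25 − 0.6875 = 1.5625, R_n = 43.5 kips/bolt. φR_n = 0.75 × (1×35.888 + 3×43.5) = 124.8 kips.
Tension yield (gross): A_g = 5.6875×0.5 = 2.8438 in². φR_n = 0.90 × 36 × 2.8438 = 92.1 kips.
Governing: min(77.3, 124.8, 92.1) = 77.3 kips → bolt shear.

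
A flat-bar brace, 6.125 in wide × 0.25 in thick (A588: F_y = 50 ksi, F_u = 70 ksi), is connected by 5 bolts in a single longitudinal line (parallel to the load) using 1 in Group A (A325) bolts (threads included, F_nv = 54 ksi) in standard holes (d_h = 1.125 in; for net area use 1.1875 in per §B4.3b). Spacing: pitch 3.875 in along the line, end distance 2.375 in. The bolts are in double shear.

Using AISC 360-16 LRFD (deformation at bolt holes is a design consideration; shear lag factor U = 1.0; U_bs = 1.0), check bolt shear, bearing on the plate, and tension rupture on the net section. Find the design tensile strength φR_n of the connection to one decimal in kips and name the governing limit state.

Bolt shear: A_b = π(1)²/4 = 0.7854 in². φR_n = 0.75 × 54 × 0.7854 × 5 × 2 = 318.1 kips.
Bearing (0.25 in plate, F_u = 70 ksi): end bolts L_c = 2.375 − 1.125/2 = 1.8125, R_n = min(1.2×1.8125×0.25×70, 2.4×1×0.25×70) = 38.063 kips/bolt; interior L_c = 3.875 − 1.125 = 2.75, R_n = 42 kips/bolt. φR_n = 0.75 × (1×38.063 + 4×42) = 154.5 kips.
Tension rupture (net): A_n = (6.125 − 1×1.1875)×0.25 = 1.2344 in² (U = 1.0, A_e = A_n). φR_n = 0.75 × 70 × 1.2344 = 64.8 kips.
Governing: min(318.1, 154.5, 64.8) = 64.8 kips → net-section rupture.

64.8 kips (net-section rupture governs)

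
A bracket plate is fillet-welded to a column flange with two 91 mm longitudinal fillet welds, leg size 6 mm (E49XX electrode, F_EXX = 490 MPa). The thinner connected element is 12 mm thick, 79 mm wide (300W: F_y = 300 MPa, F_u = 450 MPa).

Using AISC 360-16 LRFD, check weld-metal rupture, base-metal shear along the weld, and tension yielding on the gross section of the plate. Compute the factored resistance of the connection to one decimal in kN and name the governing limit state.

170.2 kN (weld metal governs)

Weld metal: throat = 0.707×6 = 4.242 mm, L = 2×91 = 182 mm. φR_n = 0.75 × 0.6 × 490 × 4.242 × 182 = 170.2 kN.
Base metal shear (12 mm plate): yield φR_n = 1.0×0.6×300×12×182 = 393.1 kN; rupture φR_n = 0.75×0.6×450×12×182 = 442.3 kN; take 393.1 kN (yield).
Tension yield (gross): A_g = 79×12 = 948 mm². φR_n = 0.90 × 300 × 948 = 256.0 kN.
Governing: min(170.2, 393.1, 256.0) = 170.2 kN → weld metal.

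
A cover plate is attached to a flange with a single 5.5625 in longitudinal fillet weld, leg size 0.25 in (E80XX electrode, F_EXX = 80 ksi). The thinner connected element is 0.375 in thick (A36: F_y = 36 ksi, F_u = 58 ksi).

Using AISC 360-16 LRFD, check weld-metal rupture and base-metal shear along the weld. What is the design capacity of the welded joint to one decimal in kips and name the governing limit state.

Weld metal: throat = 0.707×0.25 = 0.17675 in, L = 5.5625 in. φR_n = 0.75 × 0.6 × 80 × 0.17675 × 5.5625 = 35.4 kips.
Base metal shear (0.375 in plate): yield φR_n = 1.0×0.6×36×0.375×5.5625 = 45.1 kips; rupture φR_n = 0.75×0.6×58×0.375×5.5625 = 54.4 kips; take 45.1 kips (yield).
Governing: min(35.4, 45.1) = 35.4 kips → weld metal.

35.4 kips (weld metal governs)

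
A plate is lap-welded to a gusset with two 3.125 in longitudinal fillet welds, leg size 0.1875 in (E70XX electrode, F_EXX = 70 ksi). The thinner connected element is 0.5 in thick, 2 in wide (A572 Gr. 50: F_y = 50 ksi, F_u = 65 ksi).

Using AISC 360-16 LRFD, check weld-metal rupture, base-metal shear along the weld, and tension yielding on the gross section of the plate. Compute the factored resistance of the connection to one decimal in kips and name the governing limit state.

26.1 kips (weld metal governs)

Weld metal: throat = 0.707×0.1875 = 0.13256 in, L = 2×3.125 = 6.25 in. φR_n = 0.75 × 0.6 × 70 × 0.13256 × 6.25 = 26.1 kips.
Base metal shear (0.5 in plate): yield φR_n = 1.0×0.6×50×0.5×6.25 = 93.8 kips; rupture φR_n = 0.75×0.6×65×0.5×6.25 = 91.4 kips; take 91.4 kips (rupture).
Tension yield (gross): A_g = 2×0.5 = 1 in². φR_n = 0.90 × 50 × 1 = 45.0 kips.
Governing: min(26.1, 91.4, 45.0) = 26.1 kips → weld metal.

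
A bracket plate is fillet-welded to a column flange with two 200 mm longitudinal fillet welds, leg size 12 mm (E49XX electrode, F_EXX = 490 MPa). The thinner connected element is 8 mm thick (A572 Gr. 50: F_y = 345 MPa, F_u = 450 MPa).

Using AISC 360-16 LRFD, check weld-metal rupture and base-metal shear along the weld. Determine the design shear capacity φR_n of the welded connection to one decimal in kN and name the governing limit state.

648.0 kN (base-metal shear governs)

Weld metal: throat = 0.707×12 = 8.484 mm, L = 2×200 = 400 mm. φR_n = 0.75 × 0.6 × 490 × 8.484 × 400 = 748.3 kN.
Base metal shear (8 mm plate): yield φR_n = 1.0×0.6×345×8×400 = 662.4 kN; rupture φR_n = 0.75×0.6×450×8×400 = 648.0 kN; take 648.0 kN (rupture).
Governing: min(748.3, 648.0) = 648.0 kN → base-metal shear.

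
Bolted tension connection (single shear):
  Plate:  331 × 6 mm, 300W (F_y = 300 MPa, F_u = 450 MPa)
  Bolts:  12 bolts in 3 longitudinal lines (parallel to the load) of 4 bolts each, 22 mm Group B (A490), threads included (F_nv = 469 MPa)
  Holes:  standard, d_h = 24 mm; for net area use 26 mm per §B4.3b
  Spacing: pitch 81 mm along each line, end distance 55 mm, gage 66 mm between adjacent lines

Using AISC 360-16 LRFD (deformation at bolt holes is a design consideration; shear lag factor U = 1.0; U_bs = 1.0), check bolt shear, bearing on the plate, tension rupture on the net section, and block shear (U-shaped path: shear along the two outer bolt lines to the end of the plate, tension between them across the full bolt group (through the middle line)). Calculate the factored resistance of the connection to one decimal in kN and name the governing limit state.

512.3 kN (net-section rupture governs)

Bolt shear: A_b = π(22)²/4 = 380.13 mm². φR_n = 0.75 × 469 × 380.13 × 12 × 1 = 1604.5 kN.
Bearing (6 mm plate, F_u = 450 MPa): end bolts L_c = 55 − 24/2 = 43, R_n = min(1.2×43×6×450, 2.4×22×6×450) = 139.32 kN/bolt; interior L_c = 81 − 24 = 57, R_n = 142.56 kN/bolt. φR_n = 0.75 × (3×139.32 + 9×142.56) = 1275.8 kN.
Tension rupture (net): A_n = (331 − 3×26)×6 = 1518 mm² (U = 1.0, A_e = A_n). φR_n = 0.75 × 450 × 1518 = 512.3 kN.
Block shear: shear path 2×[55+3×81] = 2×298 mm, A_gv = 3576, A_nv = 2×(298 − 3.5×26)×6 = 2484 mm²; tension across gage: (132 − 2×26)×6 = 480 mm². R_n = min(0.6×450×2484, 0.6×300×3576) + 1.0×450×480 = min(670.68, 643.68) + 216 = 859.68 kN. φR_n = 0.75 × 859.68 = 644.8 kN.
Governing: min(1604.5, 1275.8, 512.3, 644.8) = 512.3 kN → net-section rupture.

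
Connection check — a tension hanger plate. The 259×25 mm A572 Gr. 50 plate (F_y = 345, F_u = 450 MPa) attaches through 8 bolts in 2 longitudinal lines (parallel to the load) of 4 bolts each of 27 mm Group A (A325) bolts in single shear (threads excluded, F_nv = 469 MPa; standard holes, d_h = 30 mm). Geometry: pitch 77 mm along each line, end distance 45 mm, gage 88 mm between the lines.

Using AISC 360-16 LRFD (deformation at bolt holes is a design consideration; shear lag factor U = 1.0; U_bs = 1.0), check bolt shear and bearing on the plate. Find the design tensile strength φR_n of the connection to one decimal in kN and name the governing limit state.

1611.2 kN (bolt shear governs)

Bolt shear: A_b = π(27)²/4 = 572.56 mm². φR_n = 0.75 × 469 × 572.56 × 8 × 1 = 1611.2 kN.
Bearing (25 mm plate, F_u = 450 MPa): end bolts L_c = 45 − 30/2 = 30, R_n = min(1.2×30×25×450, 2.4×27×25×450) = 405 kN/bolt; interior L_c = 77 − 30 = 47, R_n = 634.5 kN/bolt. φR_n = 0.75 × (2×405 + 6×634.5) = 3462.8 kN.
Governing: min(1611.2, 3462.8) = 1611.2 kN → bolt shear.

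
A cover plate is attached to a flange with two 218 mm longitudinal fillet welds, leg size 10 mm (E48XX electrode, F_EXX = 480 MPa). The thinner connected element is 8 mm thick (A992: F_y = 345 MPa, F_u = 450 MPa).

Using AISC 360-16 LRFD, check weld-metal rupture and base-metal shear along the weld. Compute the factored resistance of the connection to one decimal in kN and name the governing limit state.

Weld metal: throat = 0.707×10 = 7.07 mm, L = 2×218 = 436 mm. φR_n = 0.75 × 0.6 × 480 × 7.07 × 436 = 665.8 kN.
Base metal shear (8 mm plate): yield φR_n = 1.0×0.6×345×8×436 = 722.0 kN; rupture φR_n = 0.75×0.6×450×8×436 = 706.3 kN; take 706.3 kN (rupture).
Governing: min(665.8, 706.3) = 665.8 kN → weld metal.

665.8 kN (weld metal governs)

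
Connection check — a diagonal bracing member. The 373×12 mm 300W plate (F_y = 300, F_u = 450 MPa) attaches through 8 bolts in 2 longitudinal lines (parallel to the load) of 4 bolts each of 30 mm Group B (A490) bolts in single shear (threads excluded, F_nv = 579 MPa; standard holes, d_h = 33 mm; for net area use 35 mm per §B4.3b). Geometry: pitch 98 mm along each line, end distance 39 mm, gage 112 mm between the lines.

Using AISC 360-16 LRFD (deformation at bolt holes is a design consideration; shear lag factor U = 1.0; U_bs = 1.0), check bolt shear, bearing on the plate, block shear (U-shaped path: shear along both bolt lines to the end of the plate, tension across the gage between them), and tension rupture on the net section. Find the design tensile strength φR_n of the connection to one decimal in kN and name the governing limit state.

1227.2 kN (net-section rupture governs)

Bolt shear: A_b = π(30)²/4 = 706.86 mm². φR_n = 0.75 × 579 × 706.86 × 8 × 1 = 2455.6 kN.
Bearing (12 mm plate, F_u = 450 MPa): end bolts L_c = 39 − 33/2 = 22.5, R_n = min(1.2×22.5×12×450, 2.4×30×12×450) = 145.8 kN/bolt; interior L_c = 98 − 33 = 65, R_n = 388.8 kN/bolt. φR_n = 0.75 × (2×145.8 + 6×388.8) = 1968.3 kN.
Block shear: shear path 2×[39+3×98] = 2×333 mm, A_gv = 7992, A_nv = 2×(333 − 3.5×35)×12 = 5052 mm²; tension across gage: (112 − 1×35)×12 = 924 mm². R_n = min(0.6×450×5052, 0.6×300×7992) + 1.0×450×924 = min(1364, 1438.6) + 415.8 = 1779.8 kN. φR_n = 0.75 × 1779.8 = 1334.9 kN.
Tension rupture (net): A_n = (373 − 2×35)×12 = 3636 mm² (U = 1.0, A_e = A_n). φR_n = 0.75 × 450 × 3636 = 1227.2 kN.
Governing: min(2455.6, 1968.3, 1334.9, 1227.2) = 1227.2 kN → net-section rupture.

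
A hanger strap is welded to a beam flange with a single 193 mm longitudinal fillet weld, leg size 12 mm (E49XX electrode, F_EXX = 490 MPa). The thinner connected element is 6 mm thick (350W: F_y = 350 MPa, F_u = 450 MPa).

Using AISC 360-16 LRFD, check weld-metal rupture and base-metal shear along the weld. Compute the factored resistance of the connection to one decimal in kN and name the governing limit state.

234.5 kN (base-metal shear governs)

Weld metal: throat = 0.707×12 = 8.484 mm, L = 193 mm. φR_n = 0.75 × 0.6 × 490 × 8.484 × 193 = 361.0 kN.
Base metal shear (6 mm plate): yield φR_n = 1.0×0.6×350×6×193 = 243.2 kN; rupture φR_n = 0.75×0.6×450×6×193 = 234.5 kN; take 234.5 kN (rupture).
Governing: min(361.0, 234.5) = 234.5 kN → base-metal shear.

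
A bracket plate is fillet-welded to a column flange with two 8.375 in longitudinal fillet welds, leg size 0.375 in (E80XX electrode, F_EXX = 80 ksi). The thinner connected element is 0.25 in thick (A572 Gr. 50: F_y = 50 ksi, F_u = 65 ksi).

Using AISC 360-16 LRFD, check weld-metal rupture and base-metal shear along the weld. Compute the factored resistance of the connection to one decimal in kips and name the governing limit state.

Weld metal: throat = 0.707×0.375 = 0.26513 in, L = 2×8.375 = 16.75 in. φR_n = 0.75 × 0.6 × 80 × 0.26513 × 16.75 = 159.9 kips.
Base metal shear (0.25 in plate): yield φR_n = 1.0×0.6×50×0.25×16.75 = 125.6 kips; rupture φR_n = 0.75×0.6×65×0.25×16.75 = 122.5 kips; take 122.5 kips (rupture).
Governing: min(159.9, 122.5) = 122.5 kips → base-metal shear.

122.5 kips (base-metal shear governs)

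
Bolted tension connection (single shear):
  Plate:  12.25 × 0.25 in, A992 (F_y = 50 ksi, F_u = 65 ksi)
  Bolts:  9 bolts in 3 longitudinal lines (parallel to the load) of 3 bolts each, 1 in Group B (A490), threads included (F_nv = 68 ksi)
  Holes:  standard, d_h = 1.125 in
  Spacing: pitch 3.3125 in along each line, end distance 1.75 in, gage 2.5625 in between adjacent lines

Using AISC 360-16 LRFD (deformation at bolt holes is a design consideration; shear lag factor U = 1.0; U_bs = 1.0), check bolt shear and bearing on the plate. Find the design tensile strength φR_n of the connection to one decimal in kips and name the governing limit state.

Bolt shear: A_b = π(1)²/4 = 0.7854 in². φR_n = 0.75 × 68 × 0.7854 × 9 × 1 = 360.5 kips.
Bearing (0.25 in plate, F_u = 65 ksi): end bolts L_c = 1.75 − 1.125/2 = 1.1875, R_n = min(1.2×1.1875×0.25×65, 2.4×1×0.25×65) = 23.156 kips/bolt; interior L_c = 3.3125 − 1.125 = 2.1875, R_n = 39 kips/bolt. φR_n = 0.75 × (3×23.156 + 6×39) = 227.6 kips.
Governing: min(360.5, 227.6) = 227.6 kips → bearing.

227.6 kips (bearing governs)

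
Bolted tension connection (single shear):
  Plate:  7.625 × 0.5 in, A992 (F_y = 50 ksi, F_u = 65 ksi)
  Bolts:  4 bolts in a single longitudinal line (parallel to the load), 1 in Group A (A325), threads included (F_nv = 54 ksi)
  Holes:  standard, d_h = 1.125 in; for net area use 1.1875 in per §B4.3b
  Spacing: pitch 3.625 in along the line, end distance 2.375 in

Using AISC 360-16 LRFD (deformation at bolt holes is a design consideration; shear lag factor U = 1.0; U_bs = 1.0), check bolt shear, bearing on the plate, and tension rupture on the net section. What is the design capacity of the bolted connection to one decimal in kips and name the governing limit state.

Bolt shear: A_b = π(1)²/4 = 0.7854 in². φR_n = 0.75 × 54 × 0.7854 × 4 × 1 = 127.2 kips.
Bearing (0.5 in plate, F_u = 65 ksi): end bolts L_c = 2.375 − 1.125/2 = 1.8125, R_n = min(1.2×1.8125×0.5×65, 2.4×1×0.5×65) = 70.688 kips/bolt; interior L_c = 3.625 − 1.125 = 2.5, R_n = 78 kips/bolt. φR_n = 0.75 × (1×70.688 + 3×78) = 228.5 kips.
Tension rupture (net): A_n = (7.625 − 1×1.1875)×0.5 = 3.2188 in² (U = 1.0, A_e = A_n). φR_n = 0.75 × 65 × 3.2188 = 156.9 kips.
Governing: min(127.2, 228.5, 156.9) = 127.2 kips → bolt shear.

127.2 kips (bolt shear governs)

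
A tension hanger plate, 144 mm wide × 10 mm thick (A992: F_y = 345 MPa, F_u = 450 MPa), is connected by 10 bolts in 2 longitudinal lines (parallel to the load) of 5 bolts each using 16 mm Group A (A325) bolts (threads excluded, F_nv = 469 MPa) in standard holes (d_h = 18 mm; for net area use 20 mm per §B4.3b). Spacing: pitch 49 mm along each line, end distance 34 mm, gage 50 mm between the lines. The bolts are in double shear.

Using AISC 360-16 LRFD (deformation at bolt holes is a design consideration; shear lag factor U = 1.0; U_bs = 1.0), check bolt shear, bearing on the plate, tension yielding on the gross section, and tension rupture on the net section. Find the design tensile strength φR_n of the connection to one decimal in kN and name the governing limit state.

Bolt shear: A_b = π(16)²/4 = 201.06 mm². φR_n = 0.75 × 469 × 201.06 × 10 × 2 = 1414.5 kN.
Bearing (10 mm plate, F_u = 450 MPa): end bolts L_c = 34 − 18/2 = 25, R_n = min(1.2×25×10×450, 2.4×16×10×450) = 135 kN/bolt; interior L_c = 49 − 18 = 31, R_n = 167.4 kN/bolt. φR_n = 0.75 × (2×135 + 8×167.4) = 1206.9 kN.
Tension yield (gross): A_g = 144×10 = 1440 mm². φR_n = 0.90 × 345 × 1440 = 447.1 kN.
Tension rupture (net): A_n = (144 − 2×20)×10 = 1040 mm² (U = 1.0, A_e = A_n). φR_n = 0.75 × 450 × 1040 = 351.0 kN.
Governing: min(1414.5, 1206.9, 447.1, 351.0) = 351.0 kN → net-section rupture.

351.0 kN (net-section rupture governs)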